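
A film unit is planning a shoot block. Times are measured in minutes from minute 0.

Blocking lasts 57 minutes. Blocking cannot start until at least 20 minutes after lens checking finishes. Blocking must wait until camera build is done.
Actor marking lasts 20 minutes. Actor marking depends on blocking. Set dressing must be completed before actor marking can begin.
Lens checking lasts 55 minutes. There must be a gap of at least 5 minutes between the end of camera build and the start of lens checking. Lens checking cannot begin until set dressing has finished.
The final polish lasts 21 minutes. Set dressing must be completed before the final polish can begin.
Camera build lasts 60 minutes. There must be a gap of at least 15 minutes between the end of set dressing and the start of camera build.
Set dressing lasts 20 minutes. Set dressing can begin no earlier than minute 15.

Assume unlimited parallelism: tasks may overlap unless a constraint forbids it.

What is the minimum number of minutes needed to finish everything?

267

Set dressing waits on its own release at minute 15, so it starts at minute 15 and finishes at 15 + 20 = minute 35.
After set dressing (finishes minute 35), the final polish can start at minute 35 and finishes at minute 56.
After set dressing (finishes minute 35, plus 15-minute gap → minute 50), camera build can start at minute 50 and finishes at minute 110.
For lens checking: camera build (finishes minute 110, plus 5-minute gap → minute 115); set dressing (finishes minute 35). Taking the maximum gives a start of minute 115, and it finishes at 115 + 55 = minute 170.
Blocking has to wait for lens checking (finishes minute 170, plus 20-minute gap → minute 190); camera build (finishes minute 110). The latest of these is minute 190, so blocking runs minute 190 to 190 + 57 = minute 247.
Actor marking cannot start until blocking (finishes minute 247); set dressing (finishes minute 35). The controlling bound is minute 247, so actor marking finishes at 247 + 20 = minute 267.
All tasks are finished once the last one completes. Finish times: Set dressing at 35, Camera build at 110, Lens checking at 170, Blocking at 247, Actor marking at 267, The final polish at 56. The latest is minute 267.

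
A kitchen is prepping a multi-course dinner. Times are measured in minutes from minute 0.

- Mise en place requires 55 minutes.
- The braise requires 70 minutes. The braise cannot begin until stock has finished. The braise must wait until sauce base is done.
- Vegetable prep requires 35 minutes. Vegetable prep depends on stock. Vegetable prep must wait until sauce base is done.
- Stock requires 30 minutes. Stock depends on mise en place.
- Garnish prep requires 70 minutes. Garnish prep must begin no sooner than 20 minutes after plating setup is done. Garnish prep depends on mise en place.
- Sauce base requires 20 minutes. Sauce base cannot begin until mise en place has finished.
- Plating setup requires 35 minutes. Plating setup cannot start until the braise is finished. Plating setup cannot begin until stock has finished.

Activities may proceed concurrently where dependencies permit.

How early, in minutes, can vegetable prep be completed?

120

Nothing blocks mise en place, so it runs from minute 0 to minute 55.
Sauce base cannot begin until mise en place (finishes minute 55). It runs from minute 55 to 55 + 20 = minute 75.
Stock cannot begin until mise en place (finishes minute 55). It runs from minute 55 to 55 + 30 = minute 85.
For vegetable prep: stock (finishes minute 85); sauce base (finishes minute 75). Taking the maximum gives a start of minute 85, and it finishes at 85 + 35 = minute 120.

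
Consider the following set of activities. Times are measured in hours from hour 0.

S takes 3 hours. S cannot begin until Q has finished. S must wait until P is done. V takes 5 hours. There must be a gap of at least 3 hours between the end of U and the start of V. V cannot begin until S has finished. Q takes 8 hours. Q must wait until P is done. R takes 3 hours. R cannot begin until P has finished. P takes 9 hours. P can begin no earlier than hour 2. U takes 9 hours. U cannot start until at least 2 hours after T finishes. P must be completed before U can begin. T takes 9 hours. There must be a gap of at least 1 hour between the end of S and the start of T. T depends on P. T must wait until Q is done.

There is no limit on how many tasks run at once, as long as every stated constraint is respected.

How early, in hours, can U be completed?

P cannot begin until its own release at hour 2. It runs from hour 2 to 2 + 9 = hour 11.
Q cannot begin until P (finishes hour 11). It runs from hour 11 to 11 + 8 = hour 19.
S needs all of Q (finishes hour 19); P (finishes hour 11). That puts its earliest start at hour 19; it finishes at 19 + 3 = hour 22.
T cannot start until S (finishes hour 22, plus 1-hour gap → hour 23); P (finishes hour 11); Q (finishes hour 19). The controlling bound is hour 23, so T finishes at 23 + 9 = hour 32.
U needs all of T (finishes hour 32, plus 2-hour gap → hour 34); P (finishes hour 11). That puts its earliest start at hour 34; it finishes at 34 + 9 = hour 43.

43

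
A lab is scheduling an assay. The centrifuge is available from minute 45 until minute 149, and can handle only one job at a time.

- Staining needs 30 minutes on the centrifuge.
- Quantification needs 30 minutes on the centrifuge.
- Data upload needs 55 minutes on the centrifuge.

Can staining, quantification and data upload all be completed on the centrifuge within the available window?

No

The centrifuge window is 149 − 45 = 104 minutes.
Running back to back, the jobs need 30 + 30 + 55 = 115 minutes on the centrifuge.
Since 115 > 104, they cannot all fit.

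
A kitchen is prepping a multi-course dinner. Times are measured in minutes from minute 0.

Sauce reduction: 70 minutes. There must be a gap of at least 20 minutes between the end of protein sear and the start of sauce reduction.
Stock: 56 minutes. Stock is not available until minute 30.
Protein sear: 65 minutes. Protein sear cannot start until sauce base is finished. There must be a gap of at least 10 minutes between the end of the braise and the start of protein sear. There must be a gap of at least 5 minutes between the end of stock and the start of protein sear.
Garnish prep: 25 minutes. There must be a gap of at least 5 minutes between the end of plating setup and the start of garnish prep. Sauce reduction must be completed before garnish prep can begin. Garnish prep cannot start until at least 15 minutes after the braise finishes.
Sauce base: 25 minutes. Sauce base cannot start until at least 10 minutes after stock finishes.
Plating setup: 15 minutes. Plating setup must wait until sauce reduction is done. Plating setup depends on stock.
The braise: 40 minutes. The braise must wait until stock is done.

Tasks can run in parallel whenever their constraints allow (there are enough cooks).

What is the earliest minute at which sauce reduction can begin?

221

Stock cannot begin until its own release at minute 30. It runs from minute 30 to 30 + 56 = minute 86.
After stock (finishes minute 86), the braise can start at minute 86 and finishes at minute 126.
After stock (finishes minute 86, plus 10-minute gap → minute 96), sauce base can start at minute 96 and finishes at minute 121.
Protein sear cannot start until sauce base (finishes minute 121); the braise (finishes minute 126, plus 10-minute gap → minute 136); stock (finishes minute 86, plus 5-minute gap → minute 91). The controlling bound is minute 136, so protein sear finishes at 136 + 65 = minute 201.
Sauce reduction waits on protein sear (finishes minute 201, plus 20-minute gap → minute 221), so the earliest it can start is minute 221.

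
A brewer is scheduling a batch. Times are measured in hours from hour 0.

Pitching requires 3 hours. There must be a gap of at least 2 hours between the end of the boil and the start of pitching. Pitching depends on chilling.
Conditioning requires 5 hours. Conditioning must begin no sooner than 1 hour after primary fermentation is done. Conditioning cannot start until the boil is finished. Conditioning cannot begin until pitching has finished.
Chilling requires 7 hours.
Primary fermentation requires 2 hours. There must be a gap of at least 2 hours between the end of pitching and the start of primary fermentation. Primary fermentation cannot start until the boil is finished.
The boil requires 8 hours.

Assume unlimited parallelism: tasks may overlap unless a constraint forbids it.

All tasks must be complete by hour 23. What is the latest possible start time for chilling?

Nothing follows conditioning; the deadline of hour 23 is its only limit. It must start by 23 − 5 = hour 18.
Primary fermentation must finish before conditioning (must start by hour 18, minus 1-hour gap → hour 17). With a 2-hour duration, primary fermentation must start by 17 − 2 = hour 15.
Pitching feeds primary fermentation (must start by hour 15, minus 2-hour gap → hour 13); conditioning (must start by hour 18). Taking the minimum, pitching must finish by hour 13 and start by 13 − 3 = hour 10.
Chilling has to be done before pitching (must start by hour 10). That means finishing by hour 10, i.e. starting by 10 − 7 = hour 3.

3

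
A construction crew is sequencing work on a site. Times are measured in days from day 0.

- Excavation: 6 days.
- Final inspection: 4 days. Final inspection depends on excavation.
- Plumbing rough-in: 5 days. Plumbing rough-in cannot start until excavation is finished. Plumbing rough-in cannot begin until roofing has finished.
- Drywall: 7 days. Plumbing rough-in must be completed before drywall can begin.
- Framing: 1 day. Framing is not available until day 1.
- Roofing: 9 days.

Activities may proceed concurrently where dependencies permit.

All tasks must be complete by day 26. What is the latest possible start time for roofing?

5

Drywall has no dependents, so it just needs to finish by day 26. Starting by 26 − 7 = day 19 achieves that.
Plumbing rough-in feeds into drywall (must start by day 19); so plumbing rough-in must finish by day 19 and therefore start by day 14.
Roofing feeds into plumbing rough-in (must start by day 14); so roofing must finish by day 14 and therefore start by day 5.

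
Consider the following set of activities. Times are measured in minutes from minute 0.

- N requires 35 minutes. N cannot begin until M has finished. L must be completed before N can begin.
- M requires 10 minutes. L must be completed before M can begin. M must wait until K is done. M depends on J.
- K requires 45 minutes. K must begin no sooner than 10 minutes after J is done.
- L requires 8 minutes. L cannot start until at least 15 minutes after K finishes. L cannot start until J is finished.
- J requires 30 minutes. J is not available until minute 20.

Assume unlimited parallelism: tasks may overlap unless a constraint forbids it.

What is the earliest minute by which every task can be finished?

J waits on its own release at minute 20, so it starts at minute 20 and finishes at 20 + 30 = minute 50.
K cannot begin until J (finishes minute 50, plus 10-minute gap → minute 60). It runs from minute 60 to 60 + 45 = minute 105.
L has to wait for K (finishes minute 105, plus 15-minute gap → minute 120); J (finishes minute 50). The latest of these is minute 120, so L runs minute 120 to 120 + 8 = minute 128.
For M: L (finishes minute 128); K (finishes minute 105); J (finishes minute 50). Taking the maximum gives a start of minute 128, and it finishes at 128 + 10 = minute 138.
N needs all of M (finishes minute 138); L (finishes minute 128). That puts its earliest start at minute 138; it finishes at 138 + 35 = minute 173.
All tasks are finished once the last one completes. Finish times: J at 50, K at 105, L at 128, M at 138, N at 173. The latest is minute 173.

173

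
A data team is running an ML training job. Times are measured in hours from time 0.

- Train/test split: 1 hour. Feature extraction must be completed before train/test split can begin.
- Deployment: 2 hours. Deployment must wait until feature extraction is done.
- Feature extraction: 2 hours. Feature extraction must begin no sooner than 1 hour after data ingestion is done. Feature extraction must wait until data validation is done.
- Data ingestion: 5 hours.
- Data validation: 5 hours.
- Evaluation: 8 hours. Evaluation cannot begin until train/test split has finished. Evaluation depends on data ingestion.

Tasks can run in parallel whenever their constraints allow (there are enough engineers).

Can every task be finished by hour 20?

Yes

Nothing blocks data validation, so it runs from hour 0 to hour 5.
Data ingestion can start immediately at hour 0; it finishes at hour 5.
Feature extraction cannot start until data ingestion (finishes hour 5, plus 1-hour gap → hour 6); data validation (finishes hour 5). The controlling bound is hour 6, so feature extraction finishes at 6 + 2 = hour 8.
After feature extraction (finishes hour 8), deployment can start at hour 8 and finishes at hour 10.
After feature extraction (finishes hour 8), train/test split can start at hour 8 and finishes at hour 9.
Evaluation has to wait for train/test split (finishes hour 9); data ingestion (finishes hour 5). The latest of these is hour 9, so evaluation runs hour 9 to 9 + 8 = hour 17.
Every task is finished by hour 17, which is no later than the deadline of 20, so the schedule is feasible.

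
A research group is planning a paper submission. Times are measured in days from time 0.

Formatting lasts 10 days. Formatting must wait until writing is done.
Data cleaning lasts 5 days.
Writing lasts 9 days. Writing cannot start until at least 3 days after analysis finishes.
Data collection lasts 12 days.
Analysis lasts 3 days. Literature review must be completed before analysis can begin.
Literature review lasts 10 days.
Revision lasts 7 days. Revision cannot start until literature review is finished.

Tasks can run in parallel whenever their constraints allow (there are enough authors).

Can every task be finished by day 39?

Nothing blocks data cleaning, so it runs from day 0 to day 5.
Data collection can start immediately at day 0; it finishes at day 12.
Literature review can start immediately at day 0; it finishes at day 10.
After literature review (finishes day 10), revision can start at day 10 and finishes at day 17.
After literature review (finishes day 10), analysis can start at day 10 and finishes at day 13.
Writing cannot begin until analysis (finishes day 13, plus 3-day gap → day 16). It runs from day 16 to 16 + 9 = day 25.
Formatting waits on writing (finishes day 25), so it starts at day 25 and finishes at 25 + 10 = day 35.
Every task is finished by day 35, which is no later than the deadline of 39, so the schedule is feasible.

Yes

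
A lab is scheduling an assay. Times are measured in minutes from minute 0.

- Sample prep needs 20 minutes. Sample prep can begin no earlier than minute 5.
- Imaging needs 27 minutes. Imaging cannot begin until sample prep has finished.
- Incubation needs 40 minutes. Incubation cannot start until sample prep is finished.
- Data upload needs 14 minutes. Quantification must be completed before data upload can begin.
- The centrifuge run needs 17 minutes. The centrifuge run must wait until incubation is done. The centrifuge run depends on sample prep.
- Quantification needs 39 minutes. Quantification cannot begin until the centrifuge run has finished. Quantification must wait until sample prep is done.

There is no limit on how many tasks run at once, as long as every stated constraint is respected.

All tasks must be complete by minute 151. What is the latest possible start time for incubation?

Data upload must finish by minute 151; it takes 14 minutes, so it must start by 151 − 14 = minute 137.
Quantification has to be done before data upload (must start by minute 137). That means finishing by minute 137, i.e. starting by 137 − 39 = minute 98.
Since quantification (must start by minute 98) depends on it, the centrifuge run must finish by minute 98. Backing off its 17-minute duration gives a latest start of minute 81.
Incubation feeds into the centrifuge run (must start by minute 81); so incubation must finish by minute 81 and therefore start by minute 41.

41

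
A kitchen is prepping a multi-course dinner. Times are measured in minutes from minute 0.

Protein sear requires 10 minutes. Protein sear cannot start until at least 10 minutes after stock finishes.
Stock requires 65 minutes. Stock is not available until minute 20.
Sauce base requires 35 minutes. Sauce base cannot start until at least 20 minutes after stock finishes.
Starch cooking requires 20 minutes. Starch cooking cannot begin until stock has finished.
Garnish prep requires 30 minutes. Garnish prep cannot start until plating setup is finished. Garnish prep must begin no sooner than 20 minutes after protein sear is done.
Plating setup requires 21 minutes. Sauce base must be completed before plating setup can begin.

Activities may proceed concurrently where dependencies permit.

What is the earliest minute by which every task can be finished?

191

After its own release at minute 20, stock can start at minute 20 and finishes at minute 85.
After stock (finishes minute 85), starch cooking can start at minute 85 and finishes at minute 105.
Protein sear waits on stock (finishes minute 85, plus 10-minute gap → minute 95), so it starts at minute 95 and finishes at 95 + 10 = minute 105.
After stock (finishes minute 85, plus 20-minute gap → minute 105), sauce base can start at minute 105 and finishes at minute 140.
After sauce base (finishes minute 140), plating setup can start at minute 140 and finishes at minute 161.
Garnish prep has to wait for plating setup (finishes minute 161); protein sear (finishes minute 105, plus 20-minute gap → minute 125). The latest of these is minute 161, so garnish prep runs minute 161 to 161 + 30 = minute 191.
All tasks are finished once the last one completes. Finish times: Stock at 85, Sauce base at 140, Protein sear at 105, Starch cooking at 105, Plating setup at 161, Garnish prep at 191. The latest is minute 191.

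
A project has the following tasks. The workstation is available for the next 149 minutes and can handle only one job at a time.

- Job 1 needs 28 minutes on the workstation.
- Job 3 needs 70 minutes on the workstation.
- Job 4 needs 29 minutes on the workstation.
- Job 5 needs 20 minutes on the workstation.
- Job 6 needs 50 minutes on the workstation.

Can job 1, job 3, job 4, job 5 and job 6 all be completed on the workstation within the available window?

No

Running back to back, the jobs need 28 + 70 + 29 + 20 + 50 = 197 minutes on the workstation.
Since 197 > 149, they cannot all fit.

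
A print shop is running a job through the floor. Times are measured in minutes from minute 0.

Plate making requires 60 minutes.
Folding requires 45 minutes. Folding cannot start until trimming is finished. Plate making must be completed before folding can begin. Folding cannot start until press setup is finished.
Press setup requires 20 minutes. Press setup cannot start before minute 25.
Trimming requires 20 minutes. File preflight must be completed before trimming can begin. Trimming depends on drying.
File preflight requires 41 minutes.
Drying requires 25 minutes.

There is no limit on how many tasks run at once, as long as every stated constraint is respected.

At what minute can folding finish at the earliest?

106

Nothing blocks drying, so it runs from minute 0 to minute 25.
After its own release at minute 25, press setup can start at minute 25 and finishes at minute 45.
Nothing blocks plate making, so it runs from minute 0 to minute 60.
File preflight can start immediately at minute 0; it finishes at minute 41.
Trimming cannot start until file preflight (finishes minute 41); drying (finishes minute 25). The controlling bound is minute 41, so trimming finishes at 41 + 20 = minute 61.
Folding has to wait for trimming (finishes minute 61); plate making (finishes minute 60); press setup (finishes minute 45). The latest of these is minute 61, so folding runs minute 61 to 61 + 45 = minute 106.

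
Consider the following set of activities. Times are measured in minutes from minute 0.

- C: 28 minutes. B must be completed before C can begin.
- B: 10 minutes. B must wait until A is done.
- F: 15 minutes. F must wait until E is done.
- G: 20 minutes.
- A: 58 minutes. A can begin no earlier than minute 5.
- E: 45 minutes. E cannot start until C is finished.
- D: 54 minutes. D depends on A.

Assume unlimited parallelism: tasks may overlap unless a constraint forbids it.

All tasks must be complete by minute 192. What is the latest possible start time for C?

104

To finish by minute 192, F (duration 15) must start no later than minute 177.
E must finish before F (must start by minute 177). With a 45-minute duration, E must start by 177 − 45 = minute 132.
C has to be done before E (must start by minute 132). That means finishing by minute 132, i.e. starting by 132 − 28 = minute 104.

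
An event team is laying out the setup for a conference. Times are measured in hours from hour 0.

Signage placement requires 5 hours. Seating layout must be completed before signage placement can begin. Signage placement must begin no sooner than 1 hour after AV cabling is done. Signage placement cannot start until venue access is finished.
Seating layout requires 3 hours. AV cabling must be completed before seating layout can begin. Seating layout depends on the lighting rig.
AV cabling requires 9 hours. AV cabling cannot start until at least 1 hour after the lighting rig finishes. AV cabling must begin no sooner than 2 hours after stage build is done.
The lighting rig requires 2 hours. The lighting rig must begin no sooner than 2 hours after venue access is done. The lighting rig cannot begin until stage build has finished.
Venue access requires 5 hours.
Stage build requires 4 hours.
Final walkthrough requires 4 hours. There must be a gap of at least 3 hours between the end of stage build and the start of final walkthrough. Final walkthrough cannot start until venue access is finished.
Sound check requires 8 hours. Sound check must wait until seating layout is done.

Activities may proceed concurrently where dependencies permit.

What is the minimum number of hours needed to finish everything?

30

Nothing blocks stage build, so it runs from hour 0 to hour 4.
Venue access has no prerequisites, so it starts at hour 0 and finishes at hour 5.
Final walkthrough has to wait for stage build (finishes hour 4, plus 3-hour gap → hour 7); venue access (finishes hour 5). The latest of these is hour 7, so final walkthrough runs hour 7 to 7 + 4 = hour 11.
For the lighting rig: venue access (finishes hour 5, plus 2-hour gap → hour 7); stage build (finishes hour 4). Taking the maximum gives a start of hour 7, and it finishes at 7 + 2 = hour 9.
AV cabling has to wait for the lighting rig (finishes hour 9, plus 1-hour gap → hour 10); stage build (finishes hour 4, plus 2-hour gap → hour 6). The latest of these is hour 10, so AV cabling runs hour 10 to 10 + 9 = hour 19.
Seating layout cannot start until AV cabling (finishes hour 19); the lighting rig (finishes hour 9). The controlling bound is hour 19, so seating layout finishes at 19 + 3 = hour 22.
After seating layout (finishes hour 22), sound check can start at hour 22 and finishes at hour 30.
Signage placement has to wait for seating layout (finishes hour 22); AV cabling (finishes hour 19, plus 1-hour gap → hour 20); venue access (finishes hour 5). The latest of these is hour 22, so signage placement runs hour 22 to 22 + 5 = hour 27.
All tasks are finished once the last one completes. Finish times: Venue access at 5, Stage build at 4, The lighting rig at 9, AV cabling at 19, Seating layout at 22, Signage placement at 27, Sound check at 30, Final walkthrough at 11. The latest is hour 30.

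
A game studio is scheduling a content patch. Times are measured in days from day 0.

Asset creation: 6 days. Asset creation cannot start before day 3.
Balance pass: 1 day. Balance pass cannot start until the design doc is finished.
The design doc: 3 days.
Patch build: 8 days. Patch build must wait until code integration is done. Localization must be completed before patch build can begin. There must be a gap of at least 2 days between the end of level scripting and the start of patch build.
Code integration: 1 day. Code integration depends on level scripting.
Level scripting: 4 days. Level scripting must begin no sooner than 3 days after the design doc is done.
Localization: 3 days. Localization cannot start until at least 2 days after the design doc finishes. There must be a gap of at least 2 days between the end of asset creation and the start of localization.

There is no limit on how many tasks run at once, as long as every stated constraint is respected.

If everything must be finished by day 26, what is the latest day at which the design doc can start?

To finish by day 26, patch build (duration 8) must start no later than day 18.
Code integration has to be done before patch build (must start by day 18). That means finishing by day 18, i.e. starting by 18 − 1 = day 17.
Level scripting has several dependents: code integration (must start by day 17); patch build (must start by day 18, minus 2-day gap → day 16). The earliest of those limits is day 16, so level scripting must start by 16 − 4 = day 12.
To finish by day 26, balance pass (duration 1) must start no later than day 25.
Localization feeds into patch build (must start by day 18); so localization must finish by day 18 and therefore start by day 15.
For the design doc: level scripting (must start by day 12, minus 3-day gap → day 9); balance pass (must start by day 25); localization (must start by day 15, minus 2-day gap → day 13). The most restrictive is day 9; with a 3-day duration, the design doc must start by day 6.

6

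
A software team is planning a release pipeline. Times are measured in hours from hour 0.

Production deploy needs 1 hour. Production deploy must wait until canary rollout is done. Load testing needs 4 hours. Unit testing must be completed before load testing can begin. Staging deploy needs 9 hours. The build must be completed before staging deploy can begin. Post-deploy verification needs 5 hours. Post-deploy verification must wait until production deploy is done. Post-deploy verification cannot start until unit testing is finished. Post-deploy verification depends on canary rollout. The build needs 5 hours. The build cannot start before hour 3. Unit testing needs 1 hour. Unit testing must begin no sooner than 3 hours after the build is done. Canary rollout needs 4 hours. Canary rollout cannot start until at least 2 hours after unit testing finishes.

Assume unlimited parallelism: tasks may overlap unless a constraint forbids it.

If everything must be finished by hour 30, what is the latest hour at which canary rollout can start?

20

Post-deploy verification must finish by hour 30; it takes 5 hours, so it must start by 30 − 5 = hour 25.
Production deploy must finish before post-deploy verification (must start by hour 25). With a 1-hour duration, production deploy must start by 25 − 1 = hour 24.
Canary rollout has several dependents: production deploy (must start by hour 24); post-deploy verification (must start by hour 25). The earliest of those limits is hour 24, so canary rollout must start by 24 − 4 = hour 20.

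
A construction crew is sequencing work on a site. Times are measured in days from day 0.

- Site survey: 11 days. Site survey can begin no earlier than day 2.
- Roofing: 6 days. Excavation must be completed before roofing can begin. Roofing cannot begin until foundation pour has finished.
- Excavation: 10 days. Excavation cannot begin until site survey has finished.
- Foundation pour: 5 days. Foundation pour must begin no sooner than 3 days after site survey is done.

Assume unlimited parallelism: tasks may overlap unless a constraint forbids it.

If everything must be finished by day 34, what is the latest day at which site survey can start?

7

Roofing has no dependents, so it just needs to finish by day 34. Starting by 34 − 6 = day 28 achieves that.
Excavation must finish before roofing (must start by day 28). With a 10-day duration, excavation must start by 28 − 10 = day 18.
Foundation pour has to be done before roofing (must start by day 28). That means finishing by day 28, i.e. starting by 28 − 5 = day 23.
For site survey: excavation (must start by day 18); foundation pour (must start by day 23, minus 3-day gap → day 20). The most restrictive is day 18; with an 11-day duration, site survey must start by day 7.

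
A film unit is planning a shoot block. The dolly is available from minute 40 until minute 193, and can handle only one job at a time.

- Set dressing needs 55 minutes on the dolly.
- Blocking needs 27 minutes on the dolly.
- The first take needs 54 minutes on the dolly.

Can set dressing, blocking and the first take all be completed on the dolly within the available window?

Yes

The dolly window is 193 − 40 = 153 minutes.
Running back to back, the jobs need 55 + 27 + 54 = 136 minutes on the dolly.
Since 136 ≤ 153, they fit within the window.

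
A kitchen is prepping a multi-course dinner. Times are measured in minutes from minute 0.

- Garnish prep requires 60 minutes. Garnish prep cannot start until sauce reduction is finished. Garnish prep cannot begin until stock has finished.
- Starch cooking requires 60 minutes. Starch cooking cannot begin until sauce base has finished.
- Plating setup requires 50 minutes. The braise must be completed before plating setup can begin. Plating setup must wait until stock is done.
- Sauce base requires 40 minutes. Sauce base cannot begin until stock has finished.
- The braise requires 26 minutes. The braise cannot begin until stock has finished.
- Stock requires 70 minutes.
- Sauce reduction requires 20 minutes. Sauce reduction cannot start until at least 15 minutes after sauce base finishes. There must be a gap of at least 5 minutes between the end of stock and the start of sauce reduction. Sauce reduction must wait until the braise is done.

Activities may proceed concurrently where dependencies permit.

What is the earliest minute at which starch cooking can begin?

Stock has no prerequisites, so it starts at minute 0 and finishes at minute 70.
Sauce base waits on stock (finishes minute 70), so it starts at minute 70 and finishes at 70 + 40 = minute 110.
Starch cooking waits on sauce base (finishes minute 110), so the earliest it can start is minute 110.

110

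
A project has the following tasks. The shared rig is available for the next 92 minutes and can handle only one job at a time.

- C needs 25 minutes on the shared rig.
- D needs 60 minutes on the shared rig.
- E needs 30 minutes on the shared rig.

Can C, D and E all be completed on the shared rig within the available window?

No

Running back to back, the jobs need 25 + 60 + 30 = 115 minutes on the shared rig.
Since 115 > 92, they cannot all fit.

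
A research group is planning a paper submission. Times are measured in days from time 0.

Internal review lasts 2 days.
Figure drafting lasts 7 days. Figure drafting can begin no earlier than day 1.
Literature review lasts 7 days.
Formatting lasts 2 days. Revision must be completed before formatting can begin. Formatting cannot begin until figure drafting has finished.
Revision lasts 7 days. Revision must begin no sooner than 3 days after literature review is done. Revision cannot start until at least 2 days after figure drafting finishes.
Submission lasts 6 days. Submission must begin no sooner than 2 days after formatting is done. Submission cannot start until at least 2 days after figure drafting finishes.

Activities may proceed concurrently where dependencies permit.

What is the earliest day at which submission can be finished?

27

Figure drafting cannot begin until its own release at day 1. It runs from day 1 to 1 + 7 = day 8.
Literature review can start immediately at day 0; it finishes at day 7.
For revision: literature review (finishes day 7, plus 3-day gap → day 10); figure drafting (finishes day 8, plus 2-day gap → day 10). Taking the maximum gives a start of day 10, and it finishes at 10 + 7 = day 17.
Formatting has to wait for revision (finishes day 17); figure drafting (finishes day 8). The latest of these is day 17, so formatting runs day 17 to 17 + 2 = day 19.
Submission cannot start until formatting (finishes day 19, plus 2-day gap → day 21); figure drafting (finishes day 8, plus 2-day gap → day 10). The controlling bound is day 21, so submission finishes at 21 + 6 = day 27.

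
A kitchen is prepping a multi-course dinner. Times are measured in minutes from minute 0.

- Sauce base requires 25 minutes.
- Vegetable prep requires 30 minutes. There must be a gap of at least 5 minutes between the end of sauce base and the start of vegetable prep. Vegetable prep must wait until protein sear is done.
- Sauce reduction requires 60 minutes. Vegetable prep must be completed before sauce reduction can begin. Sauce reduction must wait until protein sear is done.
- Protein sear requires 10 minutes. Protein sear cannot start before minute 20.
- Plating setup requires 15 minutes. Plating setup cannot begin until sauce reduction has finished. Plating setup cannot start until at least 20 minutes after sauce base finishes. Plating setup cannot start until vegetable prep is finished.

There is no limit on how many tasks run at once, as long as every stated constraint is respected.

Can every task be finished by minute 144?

Yes

Protein sear cannot begin until its own release at minute 20. It runs from minute 20 to 20 + 10 = minute 30.
Sauce base can start immediately at minute 0; it finishes at minute 25.
For vegetable prep: sauce base (finishes minute 25, plus 5-minute gap → minute 30); protein sear (finishes minute 30). Taking the maximum gives a start of minute 30, and it finishes at 30 + 30 = minute 60.
Sauce reduction cannot start until vegetable prep (finishes minute 60); protein sear (finishes minute 30). The controlling bound is minute 60, so sauce reduction finishes at 60 + 60 = minute 120.
Plating setup cannot start until sauce reduction (finishes minute 120); sauce base (finishes minute 25, plus 20-minute gap → minute 45); vegetable prep (finishes minute 60). The controlling bound is minute 120, so plating setup finishes at 120 + 15 = minute 135.
Every task is finished by minute 135, which is no later than the deadline of 144, so the schedule is feasible.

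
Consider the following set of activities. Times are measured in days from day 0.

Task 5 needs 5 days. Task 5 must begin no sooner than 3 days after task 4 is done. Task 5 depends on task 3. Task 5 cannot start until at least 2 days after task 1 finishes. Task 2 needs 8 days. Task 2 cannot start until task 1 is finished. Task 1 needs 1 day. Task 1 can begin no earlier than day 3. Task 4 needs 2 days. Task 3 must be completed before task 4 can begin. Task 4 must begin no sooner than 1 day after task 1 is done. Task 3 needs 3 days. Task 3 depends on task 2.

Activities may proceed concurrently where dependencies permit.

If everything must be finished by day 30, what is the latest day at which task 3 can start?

Task 5 has no dependents, so it just needs to finish by day 30. Starting by 30 − 5 = day 25 achieves that.
Since task 5 (must start by day 25, minus 3-day gap → day 22) depends on it, task 4 must finish by day 22. Backing off its 2-day duration gives a latest start of day 20.
Task 3 must finish in time for task 4 (must start by day 20); task 5 (must start by day 25). The tightest is day 20, so task 3 must start by 20 − 3 = day 17.

17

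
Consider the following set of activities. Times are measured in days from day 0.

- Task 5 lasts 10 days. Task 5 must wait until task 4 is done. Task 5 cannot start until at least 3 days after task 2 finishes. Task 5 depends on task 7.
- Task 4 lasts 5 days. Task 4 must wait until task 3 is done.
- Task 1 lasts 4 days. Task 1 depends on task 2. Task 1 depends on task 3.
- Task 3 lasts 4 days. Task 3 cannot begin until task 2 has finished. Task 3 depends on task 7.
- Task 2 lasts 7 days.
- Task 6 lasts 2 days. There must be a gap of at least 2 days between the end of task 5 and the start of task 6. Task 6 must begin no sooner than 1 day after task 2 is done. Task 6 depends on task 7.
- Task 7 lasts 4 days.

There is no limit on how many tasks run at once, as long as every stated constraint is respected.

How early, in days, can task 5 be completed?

Nothing blocks task 7, so it runs from day 0 to day 4.
Task 2 has no prerequisites, so it starts at day 0 and finishes at day 7.
Task 3 needs all of task 2 (finishes day 7); task 7 (finishes day 4). That puts its earliest start at day 7; it finishes at 7 + 4 = day 11.
After task 3 (finishes day 11), task 4 can start at day 11 and finishes at day 16.
For task 5: task 4 (finishes day 16); task 2 (finishes day 7, plus 3-day gap → day 10); task 7 (finishes day 4). Taking the maximum gives a start of day 16, and it finishes at 16 + 10 = day 26.

26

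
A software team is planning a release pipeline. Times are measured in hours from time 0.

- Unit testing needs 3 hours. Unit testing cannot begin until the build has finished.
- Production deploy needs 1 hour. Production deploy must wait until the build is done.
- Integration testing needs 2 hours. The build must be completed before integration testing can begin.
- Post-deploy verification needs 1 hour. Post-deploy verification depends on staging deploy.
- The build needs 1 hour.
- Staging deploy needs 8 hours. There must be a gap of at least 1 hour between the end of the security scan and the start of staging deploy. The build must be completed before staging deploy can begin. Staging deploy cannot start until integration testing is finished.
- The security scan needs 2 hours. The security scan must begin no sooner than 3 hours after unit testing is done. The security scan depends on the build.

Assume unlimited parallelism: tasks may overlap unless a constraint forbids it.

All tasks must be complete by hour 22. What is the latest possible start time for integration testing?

To finish by hour 22, post-deploy verification (duration 1) must start no later than hour 21.
Since post-deploy verification (must start by hour 21) depends on it, staging deploy must finish by hour 21. Backing off its 8-hour duration gives a latest start of hour 13.
Since staging deploy (must start by hour 13) depends on it, integration testing must finish by hour 13. Backing off its 2-hour duration gives a latest start of hour 11.

11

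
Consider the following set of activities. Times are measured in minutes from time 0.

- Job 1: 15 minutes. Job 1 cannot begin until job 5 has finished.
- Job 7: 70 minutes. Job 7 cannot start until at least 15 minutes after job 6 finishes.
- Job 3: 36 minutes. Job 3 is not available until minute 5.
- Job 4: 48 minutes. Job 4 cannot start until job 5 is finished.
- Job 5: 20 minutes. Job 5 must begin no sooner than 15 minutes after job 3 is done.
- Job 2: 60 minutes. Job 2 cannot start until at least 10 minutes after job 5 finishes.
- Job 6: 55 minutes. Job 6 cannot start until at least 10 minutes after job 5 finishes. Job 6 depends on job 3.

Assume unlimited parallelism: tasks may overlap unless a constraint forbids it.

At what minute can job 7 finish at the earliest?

Job 3 waits on its own release at minute 5, so it starts at minute 5 and finishes at 5 + 36 = minute 41.
After job 3 (finishes minute 41, plus 15-minute gap → minute 56), job 5 can start at minute 56 and finishes at minute 76.
Job 6 cannot start until job 5 (finishes minute 76, plus 10-minute gap → minute 86); job 3 (finishes minute 41). The controlling bound is minute 86, so job 6 finishes at 86 + 55 = minute 141.
After job 6 (finishes minute 141, plus 15-minute gap → minute 156), job 7 can start at minute 156 and finishes at minute 226.

226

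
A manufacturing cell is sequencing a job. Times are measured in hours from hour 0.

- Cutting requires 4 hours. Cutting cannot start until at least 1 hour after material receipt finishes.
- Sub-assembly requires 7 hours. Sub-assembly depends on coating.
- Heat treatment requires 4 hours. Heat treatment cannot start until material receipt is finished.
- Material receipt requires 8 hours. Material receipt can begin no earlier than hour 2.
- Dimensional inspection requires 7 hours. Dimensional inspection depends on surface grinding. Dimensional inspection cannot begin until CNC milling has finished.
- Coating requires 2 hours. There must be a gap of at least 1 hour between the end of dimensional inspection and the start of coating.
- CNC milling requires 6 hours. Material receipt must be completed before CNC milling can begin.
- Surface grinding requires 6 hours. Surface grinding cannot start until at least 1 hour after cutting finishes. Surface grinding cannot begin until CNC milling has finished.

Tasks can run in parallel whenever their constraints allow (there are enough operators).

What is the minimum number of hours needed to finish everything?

39

Material receipt waits on its own release at hour 2, so it starts at hour 2 and finishes at 2 + 8 = hour 10.
After material receipt (finishes hour 10), heat treatment can start at hour 10 and finishes at hour 14.
CNC milling cannot begin until material receipt (finishes hour 10). It runs from hour 10 to 10 + 6 = hour 16.
Cutting cannot begin until material receipt (finishes hour 10, plus 1-hour gap → hour 11). It runs from hour 11 to 11 + 4 = hour 15.
Surface grinding cannot start until cutting (finishes hour 15, plus 1-hour gap → hour 16); CNC milling (finishes hour 16). The controlling bound is hour 16, so surface grinding finishes at 16 + 6 = hour 22.
Dimensional inspection has to wait for surface grinding (finishes hour 22); CNC milling (finishes hour 16). The latest of these is hour 22, so dimensional inspection runs hour 22 to 22 + 7 = hour 29.
After dimensional inspection (finishes hour 29, plus 1-hour gap → hour 30), coating can start at hour 30 and finishes at hour 32.
Sub-assembly waits on coating (finishes hour 32), so it starts at hour 32 and finishes at 32 + 7 = hour 39.
All tasks are finished once the last one completes. Finish times: Material receipt at 10, Cutting at 15, CNC milling at 16, Heat treatment at 14, Surface grinding at 22, Dimensional inspection at 29, Coating at 32, Sub-assembly at 39. The latest is hour 39.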